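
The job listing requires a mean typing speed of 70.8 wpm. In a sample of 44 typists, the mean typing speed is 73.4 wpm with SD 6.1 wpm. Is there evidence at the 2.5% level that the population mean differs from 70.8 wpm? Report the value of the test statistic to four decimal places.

2.8273

H0: μ = 70.8; H1: μ ≠ 70.8 (one-sample t-test, two-sided).
t = (x̄ − μ₀)/(s/√n) = (73.4 − 70.8)/(6.1/√44) = 2.8273
df = n − 1 = 43
Two-sided p-value ≈ 0.007
Since p ≈ 0.007 < α = 0.025, reject H0; the data support H1.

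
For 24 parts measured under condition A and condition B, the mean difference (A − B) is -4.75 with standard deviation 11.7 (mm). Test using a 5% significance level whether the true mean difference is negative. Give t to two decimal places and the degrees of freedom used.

t = -1.99, df = 23

H0: μ_d = 0; H1: μ_d < 0 (paired t-test on the differences, left-tailed).
t = d̄/(s_d/√n) = -4.75/(11.7/√24) = -1.99
df = n − 1 = 23
p-value = P(T ≤ -1.99) ≈ 0.0294
Since p ≈ 0.0294 < α = 0.05, reject H0; the data support H1.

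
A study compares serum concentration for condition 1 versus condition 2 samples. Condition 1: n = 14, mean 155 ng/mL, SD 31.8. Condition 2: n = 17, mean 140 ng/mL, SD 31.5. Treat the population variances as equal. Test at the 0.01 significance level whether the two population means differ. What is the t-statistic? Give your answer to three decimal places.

Let group 1 = condition 1, group 2 = condition 2. H0: μ_1 = μ_2; H1: μ_1 ≠ μ_2 (two-sample pooled-variance t-test, two-sided).
s_p² = [(14−1)·31.8² + (17−1)·31.5²]/(14+17−2) = 1000.76
t = (155 − 140)/√[1000.76·(1/14 + 1/17)] = 1.314
df = n₁ + n₂ − 2 = 29
Two-sided p-value ≈ 0.199
Since p ≈ 0.199 > α = 0.01, fail to reject H0; the evidence is not statistically significant.

1.314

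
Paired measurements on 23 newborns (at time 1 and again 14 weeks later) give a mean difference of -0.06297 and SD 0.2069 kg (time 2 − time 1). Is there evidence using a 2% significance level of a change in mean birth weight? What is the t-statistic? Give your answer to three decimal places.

-1.460

H0: μ_d = 0; H1: μ_d ≠ 0 (paired t-test on the differences, two-sided).
t = d̄/(s_d/√n) = -0.06297/(0.2069/√23) = -1.460
df = n − 1 = 22
Two-sided p-value ≈ 0.1585
Since p ≈ 0.1585 > α = 0.02, fail to reject H0; the data do not provide sufficient evidence against H0.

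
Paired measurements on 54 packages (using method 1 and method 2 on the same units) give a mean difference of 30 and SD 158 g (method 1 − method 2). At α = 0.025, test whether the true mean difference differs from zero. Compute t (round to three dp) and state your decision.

H0: μ_d = 0; H1: μ_d ≠ 0 (paired t-test on the differences, two-sided).
t = d̄/(s_d/√n) = 30/(158/√54) = 1.395
df = n − 1 = 53
Two-sided p-value ≈ 0.169
Since p ≈ 0.169 > α = 0.025, fail to reject H0; the data do not provide sufficient evidence against H0.

t = 1.395; fail to reject H0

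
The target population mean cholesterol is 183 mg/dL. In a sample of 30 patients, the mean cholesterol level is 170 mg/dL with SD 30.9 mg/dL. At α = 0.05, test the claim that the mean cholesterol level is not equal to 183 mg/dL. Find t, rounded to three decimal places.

-2.304

H0: μ = 183; H1: μ ≠ 183 (one-sample t-test, two-sided).
t = (x̄ − μ₀)/(s/√n) = (170 − 183)/(30.9/√30) = -2.304
df = n − 1 = 29
Two-sided p-value ≈ 0.0286
Since p ≈ 0.0286 < α = 0.05, reject H0; the data support H1.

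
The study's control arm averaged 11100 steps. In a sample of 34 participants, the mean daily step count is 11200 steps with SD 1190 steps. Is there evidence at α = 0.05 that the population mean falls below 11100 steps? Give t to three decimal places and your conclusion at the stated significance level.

H0: μ = 11100; H1: μ < 11100 (one-sample t-test, left-tailed).
t = (x̄ − μ₀)/(s/√n) = (11200 − 11100)/(1190/√34) = 0.490
df = n − 1 = 33
p-value = P(T ≤ 0.490) ≈ 0.6863
Since p ≈ 0.6863 > α = 0.05, fail to reject H0; the data do not provide sufficient evidence against H0.

t = 0.490; fail to reject H0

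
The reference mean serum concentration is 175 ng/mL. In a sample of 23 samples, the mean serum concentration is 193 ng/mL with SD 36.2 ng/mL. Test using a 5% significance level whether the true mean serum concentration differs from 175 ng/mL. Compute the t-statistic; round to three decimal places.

H0: μ = 175; H1: μ ≠ 175 (one-sample t-test, two-sided).
t = (x̄ − μ₀)/(s/√n) = (193 − 175)/(36.2/√23) = 2.385
df = n − 1 = 22
Two-sided p-value ≈ 0.0261
Since p ≈ 0.0261 < α = 0.05, reject H0; the evidence is statistically significant.

2.385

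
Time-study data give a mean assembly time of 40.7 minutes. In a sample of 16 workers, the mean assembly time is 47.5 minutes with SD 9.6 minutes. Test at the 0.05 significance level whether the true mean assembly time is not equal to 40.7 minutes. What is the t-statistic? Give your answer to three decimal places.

2.833

H0: μ = 40.7; H1: μ ≠ 40.7 (one-sample t-test, two-sided).
t = (x̄ − μ₀)/(s/√n) = (47.5 − 40.7)/(9.6/√16) = 2.833
df = n − 1 = 15
Two-sided p-value ≈ 0.0126
Since p ≈ 0.0126 < α = 0.05, reject H0; the evidence is statistically significant.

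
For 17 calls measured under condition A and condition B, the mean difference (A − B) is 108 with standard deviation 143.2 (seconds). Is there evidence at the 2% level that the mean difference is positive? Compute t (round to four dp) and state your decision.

H0: μ_d = 0; H1: μ_d > 0 (paired t-test on the differences, right-tailed).
t = d̄/(s_d/√n) = 108/(143.2/√17) = 3.1096
df = n − 1 = 16
p-value = P(T ≥ 3.1096) ≈ 0.0034
Since p ≈ 0.0034 < α = 0.02, reject H0; the data support H1.

t = 3.1096; reject H0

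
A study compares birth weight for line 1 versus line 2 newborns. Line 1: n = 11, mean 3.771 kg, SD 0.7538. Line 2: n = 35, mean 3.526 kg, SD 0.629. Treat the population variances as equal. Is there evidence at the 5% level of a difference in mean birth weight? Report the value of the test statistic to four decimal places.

1.0748

Let group 1 = line 1, group 2 = line 2. H0: μ_1 = μ_2; H1: μ_1 ≠ μ_2 (two-sample pooled-variance t-test, two-sided).
s_p² = [(11−1)·0.7538² + (35−1)·0.629²]/(11+35−2) = 0.434862
t = (3.771 − 3.526)/√[0.434862·(1/11 + 1/35)] = 1.0748
df = n₁ + n₂ − 2 = 44
Two-sided p-value ≈ 0.2883
Since p ≈ 0.2883 > α = 0.05, fail to reject H0; the evidence is not statistically significant.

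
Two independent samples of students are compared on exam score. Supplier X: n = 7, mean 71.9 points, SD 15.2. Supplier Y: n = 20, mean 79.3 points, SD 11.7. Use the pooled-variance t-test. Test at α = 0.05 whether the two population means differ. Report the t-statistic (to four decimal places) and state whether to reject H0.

t = -1.3343; fail to reject H0

Let group 1 = supplier X, group 2 = supplier Y. H0: μ_1 = μ_2; H1: μ_1 ≠ μ_2 (two-sample pooled-variance t-test, two-sided).
s_p² = [(7−1)·15.2² + (20−1)·11.7²]/(7+20−2) = 159.486
t = (71.9 − 79.3)/√[159.486·(1/7 + 1/20)] = -1.3343
df = n₁ + n₂ − 2 = 25
Two-sided p-value ≈ 0.194
Since p ≈ 0.194 > α = 0.05, fail to reject H0; the data do not provide sufficient evidence against H0.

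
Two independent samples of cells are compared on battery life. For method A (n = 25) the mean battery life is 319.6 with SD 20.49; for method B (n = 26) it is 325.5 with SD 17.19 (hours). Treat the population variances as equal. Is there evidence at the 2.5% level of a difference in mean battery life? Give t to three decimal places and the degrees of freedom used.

t = -1.116, df = 49

Let group 1 = method A, group 2 = method B. H0: μ_1 = μ_2; H1: μ_1 ≠ μ_2 (two-sample pooled-variance t-test, two-sided).
s_p² = [(25−1)·20.49² + (26−1)·17.19²]/(25+26−2) = 356.399
t = (319.6 − 325.5)/√[356.399·(1/25 + 1/26)] = -1.116
df = n₁ + n₂ − 2 = 49
Two-sided p-value ≈ 0.270
Since p ≈ 0.270 > α = 0.025, fail to reject H0; the data do not provide sufficient evidence against H0.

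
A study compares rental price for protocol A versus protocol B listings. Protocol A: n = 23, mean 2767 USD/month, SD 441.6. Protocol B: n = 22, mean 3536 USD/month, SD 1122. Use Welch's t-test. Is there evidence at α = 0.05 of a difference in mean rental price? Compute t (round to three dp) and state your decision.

Let group 1 = protocol A, group 2 = protocol B. H0: μ_1 = μ_2; H1: μ_1 ≠ μ_2 (Welch's two-sample t-test, two-sided).
t = (x̄_1 − x̄_2)/√(s_1²/n_1 + s_2²/n_2) = (2767 − 3536)/√(441.6²/23 + 1122²/22) = -3.000
Welch–Satterthwaite df ≈ 27.12
Two-sided p-value ≈ 0.0057
Since p ≈ 0.0057 < α = 0.05, reject H0; the evidence is statistically significant.

t = -3.000; reject H0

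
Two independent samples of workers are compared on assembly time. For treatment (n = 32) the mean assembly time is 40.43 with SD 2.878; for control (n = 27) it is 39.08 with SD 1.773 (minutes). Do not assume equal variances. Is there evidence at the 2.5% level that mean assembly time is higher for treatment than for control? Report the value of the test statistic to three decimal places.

2.204

Let group 1 = treatment, group 2 = control. H0: μ_1 = μ_2; H1: μ_1 > μ_2 (Welch's two-sample t-test, right-tailed).
t = (x̄_1 − x̄_2)/√(s_1²/n_1 + s_2²/n_2) = (40.43 − 39.08)/√(2.878²/32 + 1.773²/27) = 2.204
Welch–Satterthwaite df ≈ 52.50
p-value = P(T ≥ 2.204) ≈ 0.016
Since p ≈ 0.016 < α = 0.025, reject H0; the evidence is statistically significant.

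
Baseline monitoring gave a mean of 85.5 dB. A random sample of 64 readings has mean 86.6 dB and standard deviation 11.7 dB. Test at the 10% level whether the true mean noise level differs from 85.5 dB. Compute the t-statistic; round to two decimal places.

0.75

H0: μ = 85.5; H1: μ ≠ 85.5 (one-sample t-test, two-sided).
t = (x̄ − μ₀)/(s/√n) = (86.6 − 85.5)/(11.7/√64) = 0.75
df = n − 1 = 63
Two-sided p-value ≈ 0.4548
Since p ≈ 0.4548 > α = 0.1, fail to reject H0; the evidence is not statistically significant.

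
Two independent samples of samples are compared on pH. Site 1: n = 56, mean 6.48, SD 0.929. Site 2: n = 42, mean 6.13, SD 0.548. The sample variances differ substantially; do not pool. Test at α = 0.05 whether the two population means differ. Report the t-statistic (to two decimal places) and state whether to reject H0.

t = 2.33; reject H0

Let group 1 = site 1, group 2 = site 2. H0: μ_1 = μ_2; H1: μ_1 ≠ μ_2 (Welch's two-sample t-test, two-sided).
t = (x̄_1 − x̄_2)/√(s_1²/n_1 + s_2²/n_2) = (6.48 − 6.13)/√(0.929²/56 + 0.548²/42) = 2.33
Welch–Satterthwaite df ≈ 91.46
Two-sided p-value ≈ 0.022
Since p ≈ 0.022 < α = 0.05, reject H0; the data support H1.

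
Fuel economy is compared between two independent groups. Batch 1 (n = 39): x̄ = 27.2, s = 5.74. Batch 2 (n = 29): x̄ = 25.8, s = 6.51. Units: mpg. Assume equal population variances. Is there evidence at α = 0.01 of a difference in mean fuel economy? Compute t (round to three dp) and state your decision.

t = 0.939; fail to reject H0

Let group 1 = batch 1, group 2 = batch 2. H0: μ_1 = μ_2; H1: μ_1 ≠ μ_2 (two-sample pooled-variance t-test, two-sided).
s_p² = [(39−1)·5.74² + (29−1)·6.51²]/(39+29−2) = 36.9493
t = (27.2 − 25.8)/√[36.9493·(1/39 + 1/29)] = 0.939
df = n₁ + n₂ − 2 = 66
Two-sided p-value ≈ 0.3510
Since p ≈ 0.3510 > α = 0.01, fail to reject H0; the data do not provide sufficient evidence against H0.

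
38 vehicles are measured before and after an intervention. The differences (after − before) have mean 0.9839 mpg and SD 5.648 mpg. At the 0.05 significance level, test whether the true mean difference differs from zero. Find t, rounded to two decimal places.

1.07

H0: μ_d = 0; H1: μ_d ≠ 0 (paired t-test on the differences, two-sided).
t = d̄/(s_d/√n) = 0.9839/(5.648/√38) = 1.07
df = n − 1 = 37
Two-sided p-value ≈ 0.290
Since p ≈ 0.290 > α = 0.05, fail to reject H0; the data do not provide sufficient evidence against H0.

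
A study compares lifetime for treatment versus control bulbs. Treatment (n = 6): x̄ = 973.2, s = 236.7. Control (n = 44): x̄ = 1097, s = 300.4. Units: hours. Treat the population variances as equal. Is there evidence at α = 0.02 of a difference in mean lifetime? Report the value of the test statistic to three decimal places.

Let group 1 = treatment, group 2 = control. H0: μ_1 = μ_2; H1: μ_1 ≠ μ_2 (two-sample pooled-variance t-test, two-sided).
s_p² = [(6−1)·236.7² + (44−1)·300.4²]/(6+44−2) = 86676.3
t = (973.2 − 1097)/√[86676.3·(1/6 + 1/44)] = -0.966
df = n₁ + n₂ − 2 = 48
Two-sided p-value ≈ 0.3388
Since p ≈ 0.3388 > α = 0.02, fail to reject H0; the evidence is not statistically significant.

-0.966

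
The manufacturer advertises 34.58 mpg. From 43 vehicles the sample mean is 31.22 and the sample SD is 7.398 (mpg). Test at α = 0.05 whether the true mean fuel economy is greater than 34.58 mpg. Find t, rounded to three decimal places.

H0: μ = 34.58; H1: μ > 34.58 (one-sample t-test, right-tailed).
t = (x̄ − μ₀)/(s/√n) = (31.22 − 34.58)/(7.398/√43) = -2.978
df = n − 1 = 42
p-value = P(T ≥ -2.978) ≈ 0.9976
Since p ≈ 0.9976 > α = 0.05, fail to reject H0; the data do not provide sufficient evidence against H0.

-2.978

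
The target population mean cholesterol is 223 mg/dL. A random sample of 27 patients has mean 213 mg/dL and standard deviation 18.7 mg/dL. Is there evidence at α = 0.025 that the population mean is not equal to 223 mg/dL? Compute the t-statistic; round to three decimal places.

H0: μ = 223; H1: μ ≠ 223 (one-sample t-test, two-sided).
t = (x̄ − μ₀)/(s/√n) = (213 − 223)/(18.7/√27) = -2.779
df = n − 1 = 26
Two-sided p-value ≈ 0.010
Since p ≈ 0.010 < α = 0.025, reject H0; the evidence is statistically significant.

-2.779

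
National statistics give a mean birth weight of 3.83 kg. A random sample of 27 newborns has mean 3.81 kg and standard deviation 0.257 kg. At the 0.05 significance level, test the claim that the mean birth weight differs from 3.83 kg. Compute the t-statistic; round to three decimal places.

H0: μ = 3.83; H1: μ ≠ 3.83 (one-sample t-test, two-sided).
t = (x̄ − μ₀)/(s/√n) = (3.81 − 3.83)/(0.257/√27) = -0.404
df = n − 1 = 26
Two-sided p-value ≈ 0.689
Since p ≈ 0.689 > α = 0.05, fail to reject H0; the evidence is not statistically significant.

-0.404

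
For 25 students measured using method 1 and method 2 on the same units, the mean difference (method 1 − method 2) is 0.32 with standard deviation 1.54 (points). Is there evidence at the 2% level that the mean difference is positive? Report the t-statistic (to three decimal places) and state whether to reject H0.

t = 1.039; fail to reject H0

H0: μ_d = 0; H1: μ_d > 0 (paired t-test on the differences, right-tailed).
t = d̄/(s_d/√n) = 0.32/(1.54/√25) = 1.039
df = n − 1 = 24
p-value = P(T ≥ 1.039) ≈ 0.1546
Since p ≈ 0.1546 > α = 0.02, fail to reject H0; the data do not provide sufficient evidence against H0.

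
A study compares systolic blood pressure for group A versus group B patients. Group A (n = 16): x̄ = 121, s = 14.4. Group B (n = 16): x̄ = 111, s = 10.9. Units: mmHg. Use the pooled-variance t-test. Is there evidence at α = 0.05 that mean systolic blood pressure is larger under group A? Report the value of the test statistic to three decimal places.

2.215

Let group 1 = group A, group 2 = group B. H0: μ_1 = μ_2; H1: μ_1 > μ_2 (two-sample pooled-variance t-test, right-tailed).
s_p² = [(16−1)·14.4² + (16−1)·10.9²]/(16+16−2) = 163.085
t = (121 − 111)/√[163.085·(1/16 + 1/16)] = 2.215
df = n₁ + n₂ − 2 = 30
p-value = P(T ≥ 2.215) ≈ 0.0173
Since p ≈ 0.0173 < α = 0.05, reject H0; the data support H1.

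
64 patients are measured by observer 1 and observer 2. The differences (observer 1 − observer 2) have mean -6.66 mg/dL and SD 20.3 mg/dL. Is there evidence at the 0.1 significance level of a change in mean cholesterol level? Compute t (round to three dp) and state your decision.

H0: μ_d = 0; H1: μ_d ≠ 0 (paired t-test on the differences, two-sided).
t = d̄/(s_d/√n) = -6.66/(20.3/√64) = -2.625
df = n − 1 = 63
Two-sided p-value ≈ 0.011
Since p ≈ 0.011 < α = 0.1, reject H0; the evidence is statistically significant.

t = -2.625; reject H0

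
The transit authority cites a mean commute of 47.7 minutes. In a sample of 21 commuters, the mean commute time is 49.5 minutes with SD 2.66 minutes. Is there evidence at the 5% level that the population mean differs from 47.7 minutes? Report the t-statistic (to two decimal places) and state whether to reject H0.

H0: μ = 47.7; H1: μ ≠ 47.7 (one-sample t-test, two-sided).
t = (x̄ − μ₀)/(s/√n) = (49.5 − 47.7)/(2.66/√21) = 3.10
df = n − 1 = 20
Two-sided p-value ≈ 0.006
Since p ≈ 0.006 < α = 0.05, reject H0; the evidence is statistically significant.

t = 3.10; reject H0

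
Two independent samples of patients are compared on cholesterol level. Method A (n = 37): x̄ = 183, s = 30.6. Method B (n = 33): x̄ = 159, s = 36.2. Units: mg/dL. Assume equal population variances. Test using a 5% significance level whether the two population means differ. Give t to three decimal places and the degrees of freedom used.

t = 3.005, df = 68

Let group 1 = method A, group 2 = method B. H0: μ_1 = μ_2; H1: μ_1 ≠ μ_2 (two-sample pooled-variance t-test, two-sided).
s_p² = [(37−1)·30.6² + (33−1)·36.2²]/(37+33−2) = 1112.4
t = (183 − 159)/√[1112.4·(1/37 + 1/33)] = 3.005
df = n₁ + n₂ − 2 = 68
Two-sided p-value ≈ 0.004
Since p ≈ 0.004 < α = 0.05, reject H0; the data support H1.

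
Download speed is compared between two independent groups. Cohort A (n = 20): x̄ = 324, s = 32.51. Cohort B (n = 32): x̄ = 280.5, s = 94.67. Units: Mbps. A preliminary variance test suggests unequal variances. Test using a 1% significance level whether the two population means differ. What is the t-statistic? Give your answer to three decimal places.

Let group 1 = cohort A, group 2 = cohort B. H0: μ_1 = μ_2; H1: μ_1 ≠ μ_2 (Welch's two-sample t-test, two-sided).
t = (x̄_1 − x̄_2)/√(s_1²/n_1 + s_2²/n_2) = (324 − 280.5)/√(32.51²/20 + 94.67²/32) = 2.384
Welch–Satterthwaite df ≈ 41.40
Two-sided p-value ≈ 0.022
Since p ≈ 0.022 > α = 0.01, fail to reject H0; the evidence is not statistically significant.

2.384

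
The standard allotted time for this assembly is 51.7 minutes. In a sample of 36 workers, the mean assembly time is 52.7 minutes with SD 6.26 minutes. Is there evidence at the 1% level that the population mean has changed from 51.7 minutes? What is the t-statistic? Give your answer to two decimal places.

H0: μ = 51.7; H1: μ ≠ 51.7 (one-sample t-test, two-sided).
t = (x̄ − μ₀)/(s/√n) = (52.7 − 51.7)/(6.26/√36) = 0.96
df = n − 1 = 35
Two-sided p-value ≈ 0.3444
Since p ≈ 0.3444 > α = 0.01, fail to reject H0; the evidence is not statistically significant.

0.96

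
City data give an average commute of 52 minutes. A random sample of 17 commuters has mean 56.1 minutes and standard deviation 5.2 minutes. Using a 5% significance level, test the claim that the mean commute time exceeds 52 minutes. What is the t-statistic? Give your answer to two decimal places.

H0: μ = 52; H1: μ > 52 (one-sample t-test, right-tailed).
t = (x̄ − μ₀)/(s/√n) = (56.1 − 52)/(5.2/√17) = 3.25
df = n − 1 = 16
p-value = P(T ≥ 3.25) ≈ 0.003
Since p ≈ 0.003 < α = 0.05, reject H0; the data support H1.

3.25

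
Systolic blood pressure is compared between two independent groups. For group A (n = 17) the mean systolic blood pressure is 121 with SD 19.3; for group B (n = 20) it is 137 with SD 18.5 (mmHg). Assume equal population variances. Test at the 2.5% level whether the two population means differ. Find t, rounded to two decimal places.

Let group 1 = group A, group 2 = group B. H0: μ_1 = μ_2; H1: μ_1 ≠ μ_2 (two-sample pooled-variance t-test, two-sided).
s_p² = [(17−1)·19.3² + (20−1)·18.5²]/(17+20−2) = 356.074
t = (121 − 137)/√[356.074·(1/17 + 1/20)] = -2.57
df = n₁ + n₂ − 2 = 35
Two-sided p-value ≈ 0.0146
Since p ≈ 0.0146 < α = 0.025, reject H0; the evidence is statistically significant.

-2.57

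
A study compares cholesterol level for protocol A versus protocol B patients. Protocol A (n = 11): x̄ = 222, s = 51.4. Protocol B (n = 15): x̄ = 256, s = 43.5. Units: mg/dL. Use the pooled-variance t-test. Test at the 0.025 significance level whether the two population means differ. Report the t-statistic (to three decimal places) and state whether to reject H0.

Let group 1 = protocol A, group 2 = protocol B. H0: μ_1 = μ_2; H1: μ_1 ≠ μ_2 (two-sample pooled-variance t-test, two-sided).
s_p² = [(11−1)·51.4² + (15−1)·43.5²]/(11+15−2) = 2204.63
t = (222 − 256)/√[2204.63·(1/11 + 1/15)] = -1.824
df = n₁ + n₂ − 2 = 24
Two-sided p-value ≈ 0.081
Since p ≈ 0.081 > α = 0.025, fail to reject H0; the data do not provide sufficient evidence against H0.

t = -1.824; fail to reject H0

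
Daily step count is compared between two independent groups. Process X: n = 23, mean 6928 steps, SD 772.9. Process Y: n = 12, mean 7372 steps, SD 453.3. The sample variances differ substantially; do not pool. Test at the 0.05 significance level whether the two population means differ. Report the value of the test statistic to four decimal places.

-2.1388

Let group 1 = process X, group 2 = process Y. H0: μ_1 = μ_2; H1: μ_1 ≠ μ_2 (Welch's two-sample t-test, two-sided).
t = (x̄_1 − x̄_2)/√(s_1²/n_1 + s_2²/n_2) = (6928 − 7372)/√(772.9²/23 + 453.3²/12) = -2.1388
Welch–Satterthwaite df ≈ 32.40
Two-sided p-value ≈ 0.0401
Since p ≈ 0.0401 < α = 0.05, reject H0; the evidence is statistically significant.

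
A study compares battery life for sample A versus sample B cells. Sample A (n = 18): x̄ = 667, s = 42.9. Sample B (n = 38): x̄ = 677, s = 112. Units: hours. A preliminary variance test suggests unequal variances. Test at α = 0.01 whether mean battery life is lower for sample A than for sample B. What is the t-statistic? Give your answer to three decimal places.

-0.481

Let group 1 = sample A, group 2 = sample B. H0: μ_1 = μ_2; H1: μ_1 < μ_2 (Welch's two-sample t-test, left-tailed).
t = (x̄_1 − x̄_2)/√(s_1²/n_1 + s_2²/n_2) = (667 − 677)/√(42.9²/18 + 112²/38) = -0.481
Welch–Satterthwaite df ≈ 52.51
p-value = P(T ≤ -0.481) ≈ 0.3163
Since p ≈ 0.3163 > α = 0.01, fail to reject H0; the evidence is not statistically significant.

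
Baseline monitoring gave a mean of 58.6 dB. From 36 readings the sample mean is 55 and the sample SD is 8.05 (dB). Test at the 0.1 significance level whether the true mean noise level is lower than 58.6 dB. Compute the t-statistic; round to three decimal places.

-2.683

H0: μ = 58.6; H1: μ < 58.6 (one-sample t-test, left-tailed).
t = (x̄ − μ₀)/(s/√n) = (55 − 58.6)/(8.05/√36) = -2.683
df = n − 1 = 35
p-value = P(T ≤ -2.683) ≈ 0.0055
Since p ≈ 0.0055 < α = 0.1, reject H0; the evidence is statistically significant.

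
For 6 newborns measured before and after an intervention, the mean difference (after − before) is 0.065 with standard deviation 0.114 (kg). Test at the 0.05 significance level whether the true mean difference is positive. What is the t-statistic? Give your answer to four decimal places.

H0: μ_d = 0; H1: μ_d > 0 (paired t-test on the differences, right-tailed).
t = d̄/(s_d/√n) = 0.065/(0.114/√6) = 1.3966
df = n − 1 = 5
p-value = P(T ≥ 1.3966) ≈ 0.111
Since p ≈ 0.111 > α = 0.05, fail to reject H0; the evidence is not statistically significant.

1.3966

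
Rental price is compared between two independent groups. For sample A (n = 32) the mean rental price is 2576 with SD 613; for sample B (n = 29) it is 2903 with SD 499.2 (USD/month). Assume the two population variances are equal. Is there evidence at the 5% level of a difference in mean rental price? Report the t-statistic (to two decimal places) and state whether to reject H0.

Let group 1 = sample A, group 2 = sample B. H0: μ_1 = μ_2; H1: μ_1 ≠ μ_2 (two-sample pooled-variance t-test, two-sided).
s_p² = [(32−1)·613² + (29−1)·499.2²]/(32+29−2) = 315703
t = (2576 − 2903)/√[315703·(1/32 + 1/29)] = -2.27
df = n₁ + n₂ − 2 = 59
Two-sided p-value ≈ 0.0269
Since p ≈ 0.0269 < α = 0.05, reject H0; the data support H1.

t = -2.27; reject H0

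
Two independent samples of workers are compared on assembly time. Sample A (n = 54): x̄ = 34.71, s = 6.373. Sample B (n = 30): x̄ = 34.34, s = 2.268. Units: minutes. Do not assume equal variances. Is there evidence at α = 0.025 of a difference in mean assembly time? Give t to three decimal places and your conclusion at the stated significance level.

t = 0.385; fail to reject H0

Let group 1 = sample A, group 2 = sample B. H0: μ_1 = μ_2; H1: μ_1 ≠ μ_2 (Welch's two-sample t-test, two-sided).
t = (x̄_1 − x̄_2)/√(s_1²/n_1 + s_2²/n_2) = (34.71 − 34.34)/√(6.373²/54 + 2.268²/30) = 0.385
Welch–Satterthwaite df ≈ 72.99
Two-sided p-value ≈ 0.7014
Since p ≈ 0.7014 > α = 0.025, fail to reject H0; the evidence is not statistically significant.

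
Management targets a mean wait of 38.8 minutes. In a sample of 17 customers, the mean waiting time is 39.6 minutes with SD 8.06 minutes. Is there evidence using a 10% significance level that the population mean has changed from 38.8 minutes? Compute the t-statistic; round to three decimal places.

H0: μ = 38.8; H1: μ ≠ 38.8 (one-sample t-test, two-sided).
t = (x̄ − μ₀)/(s/√n) = (39.6 − 38.8)/(8.06/√17) = 0.409
df = n − 1 = 16
Two-sided p-value ≈ 0.688
Since p ≈ 0.688 > α = 0.1, fail to reject H0; the evidence is not statistically significant.

0.409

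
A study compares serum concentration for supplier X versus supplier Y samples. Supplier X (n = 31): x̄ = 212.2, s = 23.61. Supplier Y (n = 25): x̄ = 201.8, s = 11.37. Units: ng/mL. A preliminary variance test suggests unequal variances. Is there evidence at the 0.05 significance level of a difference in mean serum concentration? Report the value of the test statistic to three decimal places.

Let group 1 = supplier X, group 2 = supplier Y. H0: μ_1 = μ_2; H1: μ_1 ≠ μ_2 (Welch's two-sample t-test, two-sided).
t = (x̄_1 − x̄_2)/√(s_1²/n_1 + s_2²/n_2) = (212.2 − 201.8)/√(23.61²/31 + 11.37²/25) = 2.161
Welch–Satterthwaite df ≈ 45.08
Two-sided p-value ≈ 0.036
Since p ≈ 0.036 < α = 0.05, reject H0; the evidence is statistically significant.

2.161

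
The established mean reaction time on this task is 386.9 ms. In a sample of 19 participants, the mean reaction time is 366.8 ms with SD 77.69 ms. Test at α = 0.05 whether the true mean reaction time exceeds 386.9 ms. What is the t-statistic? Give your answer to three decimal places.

H0: μ = 386.9; H1: μ > 386.9 (one-sample t-test, right-tailed).
t = (x̄ − μ₀)/(s/√n) = (366.8 − 386.9)/(77.69/√19) = -1.128
df = n − 1 = 18
p-value = P(T ≥ -1.128) ≈ 0.8629
Since p ≈ 0.8629 > α = 0.05, fail to reject H0; the data do not provide sufficient evidence against H0.

-1.128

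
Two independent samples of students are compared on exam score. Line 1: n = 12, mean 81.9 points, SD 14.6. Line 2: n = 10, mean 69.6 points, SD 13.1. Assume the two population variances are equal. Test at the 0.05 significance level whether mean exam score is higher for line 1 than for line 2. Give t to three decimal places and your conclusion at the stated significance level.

t = 2.060; reject H0

Let group 1 = line 1, group 2 = line 2. H0: μ_1 = μ_2; H1: μ_1 > μ_2 (two-sample pooled-variance t-test, right-tailed).
s_p² = [(12−1)·14.6² + (10−1)·13.1²]/(12+10−2) = 194.462
t = (81.9 − 69.6)/√[194.462·(1/12 + 1/10)] = 2.060
df = n₁ + n₂ − 2 = 20
p-value = P(T ≥ 2.060) ≈ 0.026
Since p ≈ 0.026 < α = 0.05, reject H0; the data support H1.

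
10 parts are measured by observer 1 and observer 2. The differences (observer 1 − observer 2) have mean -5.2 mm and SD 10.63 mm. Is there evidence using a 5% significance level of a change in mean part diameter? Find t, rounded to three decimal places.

H0: μ_d = 0; H1: μ_d ≠ 0 (paired t-test on the differences, two-sided).
t = d̄/(s_d/√n) = -5.2/(10.63/√10) = -1.547
df = n − 1 = 9
Two-sided p-value ≈ 0.1563
Since p ≈ 0.1563 > α = 0.05, fail to reject H0; the evidence is not statistically significant.

-1.547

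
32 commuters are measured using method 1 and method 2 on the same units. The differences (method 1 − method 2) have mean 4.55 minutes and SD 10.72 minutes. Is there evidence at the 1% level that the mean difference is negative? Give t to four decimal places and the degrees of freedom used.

t = 2.4010, df = 31

H0: μ_d = 0; H1: μ_d < 0 (paired t-test on the differences, left-tailed).
t = d̄/(s_d/√n) = 4.55/(10.72/√32) = 2.4010
df = n − 1 = 31
p-value = P(T ≤ 2.4010) ≈ 0.989
Since p ≈ 0.989 > α = 0.01, fail to reject H0; the evidence is not statistically significant.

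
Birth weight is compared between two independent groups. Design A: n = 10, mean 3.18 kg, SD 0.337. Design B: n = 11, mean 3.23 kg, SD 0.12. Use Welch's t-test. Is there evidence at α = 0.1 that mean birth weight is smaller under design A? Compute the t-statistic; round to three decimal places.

Let group 1 = design A, group 2 = design B. H0: μ_1 = μ_2; H1: μ_1 < μ_2 (Welch's two-sample t-test, left-tailed).
t = (x̄_1 − x̄_2)/√(s_1²/n_1 + s_2²/n_2) = (3.18 − 3.23)/√(0.337²/10 + 0.12²/11) = -0.444
Welch–Satterthwaite df ≈ 11.06
p-value = P(T ≤ -0.444) ≈ 0.333
Since p ≈ 0.333 > α = 0.1, fail to reject H0; the data do not provide sufficient evidence against H0.

-0.444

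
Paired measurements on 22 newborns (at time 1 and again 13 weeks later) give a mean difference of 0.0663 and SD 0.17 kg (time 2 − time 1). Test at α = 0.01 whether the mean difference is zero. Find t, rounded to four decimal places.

H0: μ_d = 0; H1: μ_d ≠ 0 (paired t-test on the differences, two-sided).
t = d̄/(s_d/√n) = 0.0663/(0.17/√22) = 1.8293
df = n − 1 = 21
Two-sided p-value ≈ 0.082
Since p ≈ 0.082 > α = 0.01, fail to reject H0; the evidence is not statistically significant.

1.8293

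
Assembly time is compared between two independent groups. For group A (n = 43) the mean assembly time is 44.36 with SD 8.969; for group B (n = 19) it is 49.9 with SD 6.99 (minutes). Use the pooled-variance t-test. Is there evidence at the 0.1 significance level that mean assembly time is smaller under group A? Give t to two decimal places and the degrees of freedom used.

t = -2.39, df = 60

Let group 1 = group A, group 2 = group B. H0: μ_1 = μ_2; H1: μ_1 < μ_2 (two-sample pooled-variance t-test, left-tailed).
s_p² = [(43−1)·8.969² + (19−1)·6.99²]/(43+19−2) = 70.9681
t = (44.36 − 49.9)/√[70.9681·(1/43 + 1/19)] = -2.39
df = n₁ + n₂ − 2 = 60
p-value = P(T ≤ -2.39) ≈ 0.010
Since p ≈ 0.010 < α = 0.1, reject H0; the evidence is statistically significant.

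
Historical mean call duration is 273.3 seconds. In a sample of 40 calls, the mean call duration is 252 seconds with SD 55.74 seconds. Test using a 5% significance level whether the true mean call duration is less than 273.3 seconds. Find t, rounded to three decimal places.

H0: μ = 273.3; H1: μ < 273.3 (one-sample t-test, left-tailed).
t = (x̄ − μ₀)/(s/√n) = (252 − 273.3)/(55.74/√40) = -2.417
df = n − 1 = 39
p-value = P(T ≤ -2.417) ≈ 0.0102
Since p ≈ 0.0102 < α = 0.05, reject H0; the data support H1.

-2.417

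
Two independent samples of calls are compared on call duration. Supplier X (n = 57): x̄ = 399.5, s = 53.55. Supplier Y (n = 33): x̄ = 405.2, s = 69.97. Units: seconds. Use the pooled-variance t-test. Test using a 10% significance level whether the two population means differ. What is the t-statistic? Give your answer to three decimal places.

Let group 1 = supplier X, group 2 = supplier Y. H0: μ_1 = μ_2; H1: μ_1 ≠ μ_2 (two-sample pooled-variance t-test, two-sided).
s_p² = [(57−1)·53.55² + (33−1)·69.97²]/(57+33−2) = 3605.13
t = (399.5 − 405.2)/√[3605.13·(1/57 + 1/33)] = -0.434
df = n₁ + n₂ − 2 = 88
Two-sided p-value ≈ 0.665
Since p ≈ 0.665 > α = 0.1, fail to reject H0; the data do not provide sufficient evidence against H0.

-0.434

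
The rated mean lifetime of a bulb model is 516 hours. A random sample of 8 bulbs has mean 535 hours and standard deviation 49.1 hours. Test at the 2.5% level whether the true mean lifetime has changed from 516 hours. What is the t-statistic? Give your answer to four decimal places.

H0: μ = 516; H1: μ ≠ 516 (one-sample t-test, two-sided).
t = (x̄ − μ₀)/(s/√n) = (535 − 516)/(49.1/√8) = 1.0945
df = n − 1 = 7
Two-sided p-value ≈ 0.3100
Since p ≈ 0.3100 > α = 0.025, fail to reject H0; the data do not provide sufficient evidence against H0.

1.0945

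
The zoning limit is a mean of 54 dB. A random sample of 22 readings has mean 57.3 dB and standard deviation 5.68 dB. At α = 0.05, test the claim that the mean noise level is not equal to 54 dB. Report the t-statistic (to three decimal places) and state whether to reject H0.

H0: μ = 54; H1: μ ≠ 54 (one-sample t-test, two-sided).
t = (x̄ − μ₀)/(s/√n) = (57.3 − 54)/(5.68/√22) = 2.725
df = n − 1 = 21
Two-sided p-value ≈ 0.0127
Since p ≈ 0.0127 < α = 0.05, reject H0; the evidence is statistically significant.

t = 2.725; reject H0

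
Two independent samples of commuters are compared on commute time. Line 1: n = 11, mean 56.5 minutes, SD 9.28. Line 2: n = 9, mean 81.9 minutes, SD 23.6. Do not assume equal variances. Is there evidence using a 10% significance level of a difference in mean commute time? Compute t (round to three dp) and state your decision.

t = -3.042; reject H0

Let group 1 = line 1, group 2 = line 2. H0: μ_1 = μ_2; H1: μ_1 ≠ μ_2 (Welch's two-sample t-test, two-sided).
t = (x̄_1 − x̄_2)/√(s_1²/n_1 + s_2²/n_2) = (56.5 − 81.9)/√(9.28²/11 + 23.6²/9) = -3.042
Welch–Satterthwaite df ≈ 10.02
Two-sided p-value ≈ 0.012
Since p ≈ 0.012 < α = 0.1, reject H0; the evidence is statistically significant.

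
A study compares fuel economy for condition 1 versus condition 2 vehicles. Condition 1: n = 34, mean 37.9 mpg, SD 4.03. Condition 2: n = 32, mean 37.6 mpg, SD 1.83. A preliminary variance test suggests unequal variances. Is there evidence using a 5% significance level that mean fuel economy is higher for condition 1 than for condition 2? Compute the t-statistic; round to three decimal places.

0.393

Let group 1 = condition 1, group 2 = condition 2. H0: μ_1 = μ_2; H1: μ_1 > μ_2 (Welch's two-sample t-test, right-tailed).
t = (x̄_1 − x̄_2)/√(s_1²/n_1 + s_2²/n_2) = (37.9 − 37.6)/√(4.03²/34 + 1.83²/32) = 0.393
Welch–Satterthwaite df ≈ 46.66
p-value = P(T ≥ 0.393) ≈ 0.348
Since p ≈ 0.348 > α = 0.05, fail to reject H0; the data do not provide sufficient evidence against H0.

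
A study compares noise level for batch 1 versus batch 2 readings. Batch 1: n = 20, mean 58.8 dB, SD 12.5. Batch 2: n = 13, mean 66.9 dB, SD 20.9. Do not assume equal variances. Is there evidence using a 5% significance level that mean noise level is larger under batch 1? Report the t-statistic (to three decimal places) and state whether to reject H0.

t = -1.259; fail to reject H0

Let group 1 = batch 1, group 2 = batch 2. H0: μ_1 = μ_2; H1: μ_1 > μ_2 (Welch's two-sample t-test, right-tailed).
t = (x̄_1 − x̄_2)/√(s_1²/n_1 + s_2²/n_2) = (58.8 − 66.9)/√(12.5²/20 + 20.9²/13) = -1.259
Welch–Satterthwaite df ≈ 17.63
p-value = P(T ≥ -1.259) ≈ 0.8877
Since p ≈ 0.8877 > α = 0.05, fail to reject H0; the evidence is not statistically significant.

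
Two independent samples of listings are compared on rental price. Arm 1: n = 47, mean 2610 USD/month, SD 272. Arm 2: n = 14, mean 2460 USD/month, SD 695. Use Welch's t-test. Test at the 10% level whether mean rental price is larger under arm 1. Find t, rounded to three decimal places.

Let group 1 = arm 1, group 2 = arm 2. H0: μ_1 = μ_2; H1: μ_1 > μ_2 (Welch's two-sample t-test, right-tailed).
t = (x̄_1 − x̄_2)/√(s_1²/n_1 + s_2²/n_2) = (2610 − 2460)/√(272²/47 + 695²/14) = 0.790
Welch–Satterthwaite df ≈ 14.20
p-value = P(T ≥ 0.790) ≈ 0.221
Since p ≈ 0.221 > α = 0.1, fail to reject H0; the evidence is not statistically significant.

0.790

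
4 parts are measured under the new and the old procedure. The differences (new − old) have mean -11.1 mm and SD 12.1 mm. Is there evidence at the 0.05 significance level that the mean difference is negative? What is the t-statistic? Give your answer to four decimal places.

-1.8347

H0: μ_d = 0; H1: μ_d < 0 (paired t-test on the differences, left-tailed).
t = d̄/(s_d/√n) = -11.1/(12.1/√4) = -1.8347
df = n − 1 = 3
p-value = P(T ≤ -1.8347) ≈ 0.0819
Since p ≈ 0.0819 > α = 0.05, fail to reject H0; the evidence is not statistically significant.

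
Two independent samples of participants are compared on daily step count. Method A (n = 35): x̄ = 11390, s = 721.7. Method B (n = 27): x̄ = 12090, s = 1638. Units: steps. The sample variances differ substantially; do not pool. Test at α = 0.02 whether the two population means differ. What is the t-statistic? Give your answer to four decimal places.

-2.0709

Let group 1 = method A, group 2 = method B. H0: μ_1 = μ_2; H1: μ_1 ≠ μ_2 (Welch's two-sample t-test, two-sided).
t = (x̄_1 − x̄_2)/√(s_1²/n_1 + s_2²/n_2) = (11390 − 12090)/√(721.7²/35 + 1638²/27) = -2.0709
Welch–Satterthwaite df ≈ 33.79
Two-sided p-value ≈ 0.0461
Since p ≈ 0.0461 > α = 0.02, fail to reject H0; the evidence is not statistically significant.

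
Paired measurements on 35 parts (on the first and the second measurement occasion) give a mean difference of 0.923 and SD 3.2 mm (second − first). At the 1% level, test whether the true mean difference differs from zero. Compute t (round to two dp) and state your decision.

H0: μ_d = 0; H1: μ_d ≠ 0 (paired t-test on the differences, two-sided).
t = d̄/(s_d/√n) = 0.923/(3.2/√35) = 1.71
df = n − 1 = 34
Two-sided p-value ≈ 0.097
Since p ≈ 0.097 > α = 0.01, fail to reject H0; the data do not provide sufficient evidence against H0.

t = 1.71; fail to reject H0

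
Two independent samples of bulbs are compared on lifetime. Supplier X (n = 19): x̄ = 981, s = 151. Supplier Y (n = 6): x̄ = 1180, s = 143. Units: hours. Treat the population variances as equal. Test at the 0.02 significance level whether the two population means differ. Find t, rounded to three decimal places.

Let group 1 = supplier X, group 2 = supplier Y. H0: μ_1 = μ_2; H1: μ_1 ≠ μ_2 (two-sample pooled-variance t-test, two-sided).
s_p² = [(19−1)·151² + (6−1)·143²]/(19+6−2) = 22289.7
t = (981 − 1180)/√[22289.7·(1/19 + 1/6)] = -2.846
df = n₁ + n₂ − 2 = 23
Two-sided p-value ≈ 0.009
Since p ≈ 0.009 < α = 0.02, reject H0; the evidence is statistically significant.

-2.846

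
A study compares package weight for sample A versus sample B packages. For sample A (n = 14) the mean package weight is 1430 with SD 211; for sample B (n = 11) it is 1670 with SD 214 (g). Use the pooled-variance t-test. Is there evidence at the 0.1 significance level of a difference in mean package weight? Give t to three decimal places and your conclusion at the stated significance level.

t = -2.806; reject H0

Let group 1 = sample A, group 2 = sample B. H0: μ_1 = μ_2; H1: μ_1 ≠ μ_2 (two-sample pooled-variance t-test, two-sided).
s_p² = [(14−1)·211² + (11−1)·214²]/(14+11−2) = 45075.3
t = (1430 − 1670)/√[45075.3·(1/14 + 1/11)] = -2.806
df = n₁ + n₂ − 2 = 23
Two-sided p-value ≈ 0.0100
Since p ≈ 0.0100 < α = 0.1, reject H0; the evidence is statistically significant.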